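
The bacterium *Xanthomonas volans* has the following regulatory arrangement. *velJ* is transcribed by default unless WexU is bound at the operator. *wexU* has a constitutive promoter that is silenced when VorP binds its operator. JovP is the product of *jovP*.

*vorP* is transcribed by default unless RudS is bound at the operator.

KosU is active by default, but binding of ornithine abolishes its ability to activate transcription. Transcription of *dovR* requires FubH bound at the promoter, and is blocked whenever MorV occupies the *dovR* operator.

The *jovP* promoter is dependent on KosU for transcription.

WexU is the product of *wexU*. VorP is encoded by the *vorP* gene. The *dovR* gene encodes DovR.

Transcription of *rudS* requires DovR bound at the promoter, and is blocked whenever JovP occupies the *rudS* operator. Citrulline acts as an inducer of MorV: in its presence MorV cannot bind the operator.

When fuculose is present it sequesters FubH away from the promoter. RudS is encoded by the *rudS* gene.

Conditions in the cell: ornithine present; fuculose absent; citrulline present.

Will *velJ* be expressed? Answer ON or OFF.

Ornithine is present, so KosU is inactive.
Required activator KosU is absent, so *jovP* is not transcribed.
So JovP is not produced.
Citrulline is present, so MorV is inactive.
Fuculose is absent, so FubH is active.
No repressor is bound and FubH is active, so *dovR* is transcribed.
So DovR is produced and active.
No repressor is bound and DovR is active, so *rudS* is transcribed.
So RudS is produced and active.
With repressor RudS bound, *vorP* is not transcribed.
So VorP is not produced.
With no repressor bound, *wexU* is transcribed.
So WexU is produced and active.
With repressor WexU bound, *velJ* is not transcribed.

OFF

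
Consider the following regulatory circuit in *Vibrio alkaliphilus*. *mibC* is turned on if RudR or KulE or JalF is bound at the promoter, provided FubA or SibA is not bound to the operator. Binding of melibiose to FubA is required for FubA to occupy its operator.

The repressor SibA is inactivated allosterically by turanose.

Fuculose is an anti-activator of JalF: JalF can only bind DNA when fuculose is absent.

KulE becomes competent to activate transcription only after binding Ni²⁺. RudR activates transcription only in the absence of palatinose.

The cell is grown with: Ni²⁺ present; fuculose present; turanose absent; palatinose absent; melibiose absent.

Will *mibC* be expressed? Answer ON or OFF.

Palatinose is absent, so RudR is active.
Ni²⁺ is present, so KulE is active.
Melibiose is absent, so FubA is inactive.
Turanose is absent, so SibA is active.
Fuculose is present, so JalF is inactive.
With repressor SibA bound, *mibC* is not transcribed.

OFF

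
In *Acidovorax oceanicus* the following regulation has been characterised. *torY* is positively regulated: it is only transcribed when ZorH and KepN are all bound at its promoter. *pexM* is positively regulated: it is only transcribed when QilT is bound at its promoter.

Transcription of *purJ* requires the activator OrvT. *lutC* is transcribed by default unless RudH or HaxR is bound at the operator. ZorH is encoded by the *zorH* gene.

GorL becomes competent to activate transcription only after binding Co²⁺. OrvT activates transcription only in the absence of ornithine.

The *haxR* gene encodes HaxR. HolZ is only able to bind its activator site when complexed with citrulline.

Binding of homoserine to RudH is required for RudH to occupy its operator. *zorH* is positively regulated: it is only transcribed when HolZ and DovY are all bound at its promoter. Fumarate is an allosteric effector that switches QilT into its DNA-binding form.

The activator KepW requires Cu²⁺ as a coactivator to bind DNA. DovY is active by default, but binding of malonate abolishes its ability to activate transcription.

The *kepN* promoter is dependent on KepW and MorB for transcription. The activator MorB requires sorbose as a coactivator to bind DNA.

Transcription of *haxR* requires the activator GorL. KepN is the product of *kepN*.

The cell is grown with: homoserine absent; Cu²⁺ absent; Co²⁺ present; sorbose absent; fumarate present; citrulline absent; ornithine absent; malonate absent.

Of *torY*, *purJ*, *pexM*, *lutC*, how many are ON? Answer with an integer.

Citrulline is absent, so HolZ is inactive.
Malonate is absent, so DovY is active.
Required activator HolZ is absent, so *zorH* is not transcribed.
So ZorH is not produced.
Cu²⁺ is absent, so KepW is inactive.
Sorbose is absent, so MorB is inactive.
Required activator KepW is absent, so *kepN* is not transcribed.
So KepN is not produced.
Required activator ZorH is absent, so *torY* is not transcribed.
→ *torY* is OFF.
Ornithine is absent, so OrvT is active.
No repressor is bound and OrvT is active, so *purJ* is transcribed.
→ *purJ* is ON.
Fumarate is present, so QilT is active.
No repressor is bound and QilT is active, so *pexM* is transcribed.
→ *pexM* is ON.
Homoserine is absent, so RudH is inactive.
Co²⁺ is present, so GorL is active.
No repressor is bound and GorL is active, so *haxR* is transcribed.
So HaxR is produced and active.
With repressor HaxR bound, *lutC* is not transcribed.
→ *lutC* is OFF.
2 of the 4 genes are transcribed.

2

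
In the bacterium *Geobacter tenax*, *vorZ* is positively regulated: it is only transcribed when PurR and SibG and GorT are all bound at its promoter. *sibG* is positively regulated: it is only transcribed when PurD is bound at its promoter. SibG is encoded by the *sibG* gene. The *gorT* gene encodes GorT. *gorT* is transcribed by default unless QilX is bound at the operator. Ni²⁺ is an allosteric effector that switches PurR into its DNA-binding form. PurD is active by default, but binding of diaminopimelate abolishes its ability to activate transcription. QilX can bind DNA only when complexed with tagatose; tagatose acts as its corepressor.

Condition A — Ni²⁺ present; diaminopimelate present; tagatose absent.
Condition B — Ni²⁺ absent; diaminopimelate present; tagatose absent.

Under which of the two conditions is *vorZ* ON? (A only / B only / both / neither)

Condition A:
Ni²⁺ is present, so PurR is active.
Diaminopimelate is present, so PurD is inactive.
Required activator PurD is absent, so *sibG* is not transcribed.
So SibG is not produced.
Tagatose is absent, so QilX is inactive.
With no repressor bound, *gorT* is transcribed.
So GorT is produced and active.
Required activator SibG is absent, so *vorZ* is not transcribed.
→ *vorZ* is OFF in A.
Condition B:
Ni²⁺ is absent, so PurR is inactive.
Diaminopimelate is present, so PurD is inactive.
Required activator PurD is absent, so *sibG* is not transcribed.
So SibG is not produced.
Tagatose is absent, so QilX is inactive.
With no repressor bound, *gorT* is transcribed.
So GorT is produced and active.
Required activator PurR is absent, so *vorZ* is not transcribed.
→ *vorZ* is OFF in B.

neither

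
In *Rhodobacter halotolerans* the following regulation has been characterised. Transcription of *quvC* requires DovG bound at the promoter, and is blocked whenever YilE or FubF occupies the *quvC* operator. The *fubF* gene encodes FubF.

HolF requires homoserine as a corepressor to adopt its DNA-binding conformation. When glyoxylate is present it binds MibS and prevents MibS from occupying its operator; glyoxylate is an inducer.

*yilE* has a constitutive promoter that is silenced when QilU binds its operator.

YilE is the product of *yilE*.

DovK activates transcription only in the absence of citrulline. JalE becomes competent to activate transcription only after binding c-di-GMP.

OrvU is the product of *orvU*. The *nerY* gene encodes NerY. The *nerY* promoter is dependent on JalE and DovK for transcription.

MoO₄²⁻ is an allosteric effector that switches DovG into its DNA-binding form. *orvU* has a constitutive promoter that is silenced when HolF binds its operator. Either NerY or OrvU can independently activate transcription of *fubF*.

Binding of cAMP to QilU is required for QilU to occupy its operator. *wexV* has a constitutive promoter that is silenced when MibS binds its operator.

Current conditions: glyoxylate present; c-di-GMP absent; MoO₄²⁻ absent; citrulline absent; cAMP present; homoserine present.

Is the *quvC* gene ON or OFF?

MoO₄²⁻ is absent, so DovG is inactive.
cAMP is present, so QilU is active.
With repressor QilU bound, *yilE* is not transcribed.
So YilE is not produced.
c-di-GMP is absent, so JalE is inactive.
Citrulline is absent, so DovK is active.
Required activator JalE is absent, so *nerY* is not transcribed.
So NerY is not produced.
Homoserine is present, so HolF is active.
With repressor HolF bound, *orvU* is not transcribed.
So OrvU is not produced.
No activator is available at the *fubF* promoter, so *fubF* is not transcribed.
So FubF is not produced.
Required activator DovG is absent, so *quvC* is not transcribed.

OFF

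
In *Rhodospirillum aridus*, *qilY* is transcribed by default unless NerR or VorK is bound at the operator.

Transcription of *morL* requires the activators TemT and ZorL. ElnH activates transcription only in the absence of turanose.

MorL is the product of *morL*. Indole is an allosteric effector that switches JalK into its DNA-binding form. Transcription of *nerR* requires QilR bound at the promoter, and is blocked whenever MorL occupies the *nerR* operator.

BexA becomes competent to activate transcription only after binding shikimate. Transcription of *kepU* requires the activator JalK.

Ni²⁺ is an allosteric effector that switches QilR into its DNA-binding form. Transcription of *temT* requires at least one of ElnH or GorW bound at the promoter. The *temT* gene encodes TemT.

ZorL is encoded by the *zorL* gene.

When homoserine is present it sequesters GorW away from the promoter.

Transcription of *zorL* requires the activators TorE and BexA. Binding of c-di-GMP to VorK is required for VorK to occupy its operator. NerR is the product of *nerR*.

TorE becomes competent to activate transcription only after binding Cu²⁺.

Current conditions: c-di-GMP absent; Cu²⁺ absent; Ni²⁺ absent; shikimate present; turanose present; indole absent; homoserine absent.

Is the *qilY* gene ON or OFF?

Turanose is present, so ElnH is inactive.
Homoserine is absent, so GorW is active.
Activator GorW is present, so *temT* is transcribed.
So TemT is produced and active.
Cu²⁺ is absent, so TorE is inactive.
Shikimate is present, so BexA is active.
Required activator TorE is absent, so *zorL* is not transcribed.
So ZorL is not produced.
Required activator ZorL is absent, so *morL* is not transcribed.
So MorL is not produced.
Ni²⁺ is absent, so QilR is inactive.
Required activator QilR is absent, so *nerR* is not transcribed.
So NerR is not produced.
c-di-GMP is absent, so VorK is inactive.
With no repressor bound, *qilY* is transcribed.

ON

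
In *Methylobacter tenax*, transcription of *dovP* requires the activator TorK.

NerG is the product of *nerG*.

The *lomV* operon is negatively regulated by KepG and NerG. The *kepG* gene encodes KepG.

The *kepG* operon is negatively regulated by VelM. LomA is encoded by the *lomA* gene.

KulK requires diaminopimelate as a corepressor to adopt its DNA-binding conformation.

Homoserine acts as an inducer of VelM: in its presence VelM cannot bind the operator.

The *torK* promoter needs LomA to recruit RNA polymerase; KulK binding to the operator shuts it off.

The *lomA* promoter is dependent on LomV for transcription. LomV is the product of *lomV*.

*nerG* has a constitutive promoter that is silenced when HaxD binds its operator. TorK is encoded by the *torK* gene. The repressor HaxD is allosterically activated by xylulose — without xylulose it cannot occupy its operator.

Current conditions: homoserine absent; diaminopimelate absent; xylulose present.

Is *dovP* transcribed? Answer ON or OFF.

Homoserine is absent, so VelM is active.
With repressor VelM bound, *kepG* is not transcribed.
So KepG is not produced.
Xylulose is present, so HaxD is active.
With repressor HaxD bound, *nerG* is not transcribed.
So NerG is not produced.
With no repressor bound, *lomV* is transcribed.
So LomV is produced and active.
No repressor is bound and LomV is active, so *lomA* is transcribed.
So LomA is produced and active.
Diaminopimelate is absent, so KulK is inactive.
No repressor is bound and LomA is active, so *torK* is transcribed.
So TorK is produced and active.
No repressor is bound and TorK is active, so *dovP* is transcribed.

ON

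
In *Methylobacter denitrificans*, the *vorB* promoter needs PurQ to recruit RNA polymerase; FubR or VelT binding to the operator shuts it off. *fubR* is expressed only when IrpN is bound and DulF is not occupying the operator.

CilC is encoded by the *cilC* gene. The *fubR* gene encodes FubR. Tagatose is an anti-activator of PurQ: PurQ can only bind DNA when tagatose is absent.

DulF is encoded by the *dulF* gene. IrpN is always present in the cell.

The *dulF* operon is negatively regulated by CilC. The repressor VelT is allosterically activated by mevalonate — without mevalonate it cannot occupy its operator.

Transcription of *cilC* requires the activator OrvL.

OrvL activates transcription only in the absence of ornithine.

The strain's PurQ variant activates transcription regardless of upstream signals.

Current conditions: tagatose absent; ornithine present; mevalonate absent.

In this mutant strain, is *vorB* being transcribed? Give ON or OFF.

Ornithine is present, so OrvL is inactive.
Required activator OrvL is absent, so *cilC* is not transcribed.
So CilC is not produced.
With no repressor bound, *dulF* is transcribed.
So DulF is produced and active.
IrpN is produced constitutively and is active.
With repressor DulF bound, *fubR* is not transcribed.
So FubR is not produced.
Mevalonate is absent, so VelT is inactive.
PurQ is constitutively active in this strain.
No repressor is bound and PurQ is active, so *vorB* is transcribed.

ON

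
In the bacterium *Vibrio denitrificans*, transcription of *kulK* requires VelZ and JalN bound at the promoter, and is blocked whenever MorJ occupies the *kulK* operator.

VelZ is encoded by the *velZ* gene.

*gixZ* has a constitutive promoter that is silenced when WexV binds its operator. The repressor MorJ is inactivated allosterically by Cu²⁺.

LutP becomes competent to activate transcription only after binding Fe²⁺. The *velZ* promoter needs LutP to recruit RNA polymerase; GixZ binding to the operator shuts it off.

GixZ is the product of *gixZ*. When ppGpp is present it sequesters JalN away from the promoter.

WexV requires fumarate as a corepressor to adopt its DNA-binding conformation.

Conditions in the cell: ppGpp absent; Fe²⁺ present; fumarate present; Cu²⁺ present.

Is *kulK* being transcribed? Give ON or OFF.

Fumarate is present, so WexV is active.
With repressor WexV bound, *gixZ* is not transcribed.
So GixZ is not produced.
Fe²⁺ is present, so LutP is active.
No repressor is bound and LutP is active, so *velZ* is transcribed.
So VelZ is produced and active.
ppGpp is absent, so JalN is active.
Cu²⁺ is present, so MorJ is inactive.
No repressor is bound and VelZ and JalN are active, so *kulK* is transcribed.

ON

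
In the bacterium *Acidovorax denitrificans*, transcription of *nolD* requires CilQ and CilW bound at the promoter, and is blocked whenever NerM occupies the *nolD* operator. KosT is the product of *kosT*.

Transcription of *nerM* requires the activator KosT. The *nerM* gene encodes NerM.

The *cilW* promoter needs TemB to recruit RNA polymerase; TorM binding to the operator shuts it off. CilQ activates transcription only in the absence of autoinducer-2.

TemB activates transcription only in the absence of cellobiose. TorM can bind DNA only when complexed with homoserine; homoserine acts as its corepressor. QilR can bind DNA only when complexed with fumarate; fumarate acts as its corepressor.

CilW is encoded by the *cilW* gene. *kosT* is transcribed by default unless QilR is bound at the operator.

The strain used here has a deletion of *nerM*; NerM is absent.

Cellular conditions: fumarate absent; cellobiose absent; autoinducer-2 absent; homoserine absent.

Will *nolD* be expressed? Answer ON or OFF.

Autoinducer-2 is absent, so CilQ is active.
Cellobiose is absent, so TemB is active.
Homoserine is absent, so TorM is inactive.
No repressor is bound and TemB is active, so *cilW* is transcribed.
So CilW is produced and active.
NerM is non-functional in this strain, so it has no effect.
No repressor is bound and CilQ and CilW are active, so *nolD* is transcribed.

ON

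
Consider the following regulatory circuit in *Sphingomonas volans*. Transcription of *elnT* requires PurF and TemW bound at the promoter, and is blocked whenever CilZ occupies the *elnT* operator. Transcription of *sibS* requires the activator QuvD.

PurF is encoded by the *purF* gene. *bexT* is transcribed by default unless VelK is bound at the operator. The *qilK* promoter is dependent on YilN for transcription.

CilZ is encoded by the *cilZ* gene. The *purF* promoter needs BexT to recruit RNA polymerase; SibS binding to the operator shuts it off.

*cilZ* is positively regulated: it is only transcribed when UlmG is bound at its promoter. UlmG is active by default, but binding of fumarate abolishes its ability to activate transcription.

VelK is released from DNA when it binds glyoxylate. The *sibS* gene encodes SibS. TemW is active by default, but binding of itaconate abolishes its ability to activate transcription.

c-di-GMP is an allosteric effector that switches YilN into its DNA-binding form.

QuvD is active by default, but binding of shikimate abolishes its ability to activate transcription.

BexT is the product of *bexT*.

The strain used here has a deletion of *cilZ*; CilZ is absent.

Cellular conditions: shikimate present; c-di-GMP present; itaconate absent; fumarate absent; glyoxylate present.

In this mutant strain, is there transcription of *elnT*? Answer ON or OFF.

ON

Shikimate is present, so QuvD is inactive.
Required activator QuvD is absent, so *sibS* is not transcribed.
So SibS is not produced.
Glyoxylate is present, so VelK is inactive.
With no repressor bound, *bexT* is transcribed.
So BexT is produced and active.
No repressor is bound and BexT is active, so *purF* is transcribed.
So PurF is produced and active.
Itaconate is absent, so TemW is active.
CilZ is non-functional in this strain, so it has no effect.
No repressor is bound and PurF and TemW are active, so *elnT* is transcribed.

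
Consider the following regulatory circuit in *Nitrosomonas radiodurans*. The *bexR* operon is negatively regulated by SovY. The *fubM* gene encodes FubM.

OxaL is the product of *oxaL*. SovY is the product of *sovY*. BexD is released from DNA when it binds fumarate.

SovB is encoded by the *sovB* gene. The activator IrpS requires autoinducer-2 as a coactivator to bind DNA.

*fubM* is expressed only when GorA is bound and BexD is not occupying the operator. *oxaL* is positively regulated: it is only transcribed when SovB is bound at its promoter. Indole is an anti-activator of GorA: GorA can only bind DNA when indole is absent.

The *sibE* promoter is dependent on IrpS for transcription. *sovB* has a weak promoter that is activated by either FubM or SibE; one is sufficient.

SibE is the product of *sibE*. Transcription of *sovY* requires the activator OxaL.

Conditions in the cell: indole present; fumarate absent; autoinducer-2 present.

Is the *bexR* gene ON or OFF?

OFF

Fumarate is absent, so BexD is active.
Indole is present, so GorA is inactive.
With repressor BexD bound, *fubM* is not transcribed.
So FubM is not produced.
Autoinducer-2 is present, so IrpS is active.
No repressor is bound and IrpS is active, so *sibE* is transcribed.
So SibE is produced and active.
Activator SibE is present, so *sovB* is transcribed.
So SovB is produced and active.
No repressor is bound and SovB is active, so *oxaL* is transcribed.
So OxaL is produced and active.
No repressor is bound and OxaL is active, so *sovY* is transcribed.
So SovY is produced and active.
With repressor SovY bound, *bexR* is not transcribed.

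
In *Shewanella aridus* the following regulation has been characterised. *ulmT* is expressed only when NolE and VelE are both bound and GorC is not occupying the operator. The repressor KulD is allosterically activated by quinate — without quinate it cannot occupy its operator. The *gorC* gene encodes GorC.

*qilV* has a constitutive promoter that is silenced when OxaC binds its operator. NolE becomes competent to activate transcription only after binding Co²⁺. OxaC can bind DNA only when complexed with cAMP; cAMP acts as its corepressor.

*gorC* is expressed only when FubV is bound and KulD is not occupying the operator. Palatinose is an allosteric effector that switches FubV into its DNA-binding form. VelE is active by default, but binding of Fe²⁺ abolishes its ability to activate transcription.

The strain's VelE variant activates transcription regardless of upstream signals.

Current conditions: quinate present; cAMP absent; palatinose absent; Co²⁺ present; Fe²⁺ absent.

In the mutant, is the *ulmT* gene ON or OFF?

Co²⁺ is present, so NolE is active.
VelE is constitutively active in this strain.
Palatinose is absent, so FubV is inactive.
Quinate is present, so KulD is active.
With repressor KulD bound, *gorC* is not transcribed.
So GorC is not produced.
No repressor is bound and NolE and VelE are active, so *ulmT* is transcribed.

ON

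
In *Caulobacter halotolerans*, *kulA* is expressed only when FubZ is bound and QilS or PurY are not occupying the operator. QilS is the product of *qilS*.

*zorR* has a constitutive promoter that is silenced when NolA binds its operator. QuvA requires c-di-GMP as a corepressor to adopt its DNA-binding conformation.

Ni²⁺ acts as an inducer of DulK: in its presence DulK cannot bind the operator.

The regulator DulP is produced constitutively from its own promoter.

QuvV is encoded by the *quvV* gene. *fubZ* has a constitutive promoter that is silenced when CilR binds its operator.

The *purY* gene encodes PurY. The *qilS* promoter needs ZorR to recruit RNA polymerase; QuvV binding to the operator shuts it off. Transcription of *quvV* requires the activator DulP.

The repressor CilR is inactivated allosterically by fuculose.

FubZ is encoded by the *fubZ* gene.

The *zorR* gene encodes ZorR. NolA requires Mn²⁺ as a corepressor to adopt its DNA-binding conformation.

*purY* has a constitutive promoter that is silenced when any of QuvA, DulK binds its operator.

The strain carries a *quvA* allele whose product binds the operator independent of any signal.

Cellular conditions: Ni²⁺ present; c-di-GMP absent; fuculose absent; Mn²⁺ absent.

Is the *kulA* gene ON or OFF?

OFF

Fuculose is absent, so CilR is active.
With repressor CilR bound, *fubZ* is not transcribed.
So FubZ is not produced.
DulP is produced constitutively and is active.
No repressor is bound and DulP is active, so *quvV* is transcribed.
So QuvV is produced and active.
Mn²⁺ is absent, so NolA is inactive.
With no repressor bound, *zorR* is transcribed.
So ZorR is produced and active.
With repressor QuvV bound, *qilS* is not transcribed.
So QilS is not produced.
QuvA is constitutively active in this strain.
Ni²⁺ is present, so DulK is inactive.
With repressor QuvA bound, *purY* is not transcribed.
So PurY is not produced.
Required activator FubZ is absent, so *kulA* is not transcribed.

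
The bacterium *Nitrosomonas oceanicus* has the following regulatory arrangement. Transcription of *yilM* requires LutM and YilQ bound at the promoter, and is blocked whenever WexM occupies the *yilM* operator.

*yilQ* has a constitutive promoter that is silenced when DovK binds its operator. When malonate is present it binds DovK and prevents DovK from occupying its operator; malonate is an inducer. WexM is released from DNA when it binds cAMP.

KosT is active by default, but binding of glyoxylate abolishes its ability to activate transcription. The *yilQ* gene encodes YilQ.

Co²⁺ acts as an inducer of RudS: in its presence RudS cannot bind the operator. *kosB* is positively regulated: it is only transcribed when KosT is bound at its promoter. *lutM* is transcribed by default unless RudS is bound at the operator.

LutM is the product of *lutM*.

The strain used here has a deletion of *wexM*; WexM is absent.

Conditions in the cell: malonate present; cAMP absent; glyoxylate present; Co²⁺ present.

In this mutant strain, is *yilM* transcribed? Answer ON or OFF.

Co²⁺ is present, so RudS is inactive.
With no repressor bound, *lutM* is transcribed.
So LutM is produced and active.
WexM is non-functional in this strain, so it has no effect.
Malonate is present, so DovK is inactive.
With no repressor bound, *yilQ* is transcribed.
So YilQ is produced and active.
No repressor is bound and LutM and YilQ are active, so *yilM* is transcribed.

ON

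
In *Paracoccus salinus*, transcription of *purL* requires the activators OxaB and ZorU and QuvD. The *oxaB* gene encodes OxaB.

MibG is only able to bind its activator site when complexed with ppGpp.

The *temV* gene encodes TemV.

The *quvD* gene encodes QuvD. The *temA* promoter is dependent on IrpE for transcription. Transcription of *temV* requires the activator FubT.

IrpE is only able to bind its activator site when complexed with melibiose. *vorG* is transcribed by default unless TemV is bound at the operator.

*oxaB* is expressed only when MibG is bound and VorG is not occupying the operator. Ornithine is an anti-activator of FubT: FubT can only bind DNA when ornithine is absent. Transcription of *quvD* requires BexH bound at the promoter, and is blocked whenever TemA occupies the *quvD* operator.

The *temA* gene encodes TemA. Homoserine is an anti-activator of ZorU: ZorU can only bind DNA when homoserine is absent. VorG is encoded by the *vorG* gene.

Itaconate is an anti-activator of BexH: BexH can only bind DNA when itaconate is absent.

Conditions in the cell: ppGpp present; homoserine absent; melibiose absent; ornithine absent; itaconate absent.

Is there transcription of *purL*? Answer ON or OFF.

ppGpp is present, so MibG is active.
Ornithine is absent, so FubT is active.
No repressor is bound and FubT is active, so *temV* is transcribed.
So TemV is produced and active.
With repressor TemV bound, *vorG* is not transcribed.
So VorG is not produced.
No repressor is bound and MibG is active, so *oxaB* is transcribed.
So OxaB is produced and active.
Homoserine is absent, so ZorU is active.
Itaconate is absent, so BexH is active.
Melibiose is absent, so IrpE is inactive.
Required activator IrpE is absent, so *temA* is not transcribed.
So TemA is not produced.
No repressor is bound and BexH is active, so *quvD* is transcribed.
So QuvD is produced and active.
No repressor is bound and OxaB and ZorU and QuvD are active, so *purL* is transcribed.

ON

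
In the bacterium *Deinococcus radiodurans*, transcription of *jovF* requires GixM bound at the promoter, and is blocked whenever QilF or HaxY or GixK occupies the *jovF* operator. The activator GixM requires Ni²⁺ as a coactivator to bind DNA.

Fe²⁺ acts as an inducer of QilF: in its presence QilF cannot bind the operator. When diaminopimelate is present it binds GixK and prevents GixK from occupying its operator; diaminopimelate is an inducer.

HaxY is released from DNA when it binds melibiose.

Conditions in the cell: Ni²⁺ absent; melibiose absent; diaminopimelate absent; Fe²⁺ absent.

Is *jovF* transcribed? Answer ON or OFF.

OFF

Fe²⁺ is absent, so QilF is active.
Melibiose is absent, so HaxY is active.
Diaminopimelate is absent, so GixK is active.
Ni²⁺ is absent, so GixM is inactive.
With repressor QilF bound, *jovF* is not transcribed.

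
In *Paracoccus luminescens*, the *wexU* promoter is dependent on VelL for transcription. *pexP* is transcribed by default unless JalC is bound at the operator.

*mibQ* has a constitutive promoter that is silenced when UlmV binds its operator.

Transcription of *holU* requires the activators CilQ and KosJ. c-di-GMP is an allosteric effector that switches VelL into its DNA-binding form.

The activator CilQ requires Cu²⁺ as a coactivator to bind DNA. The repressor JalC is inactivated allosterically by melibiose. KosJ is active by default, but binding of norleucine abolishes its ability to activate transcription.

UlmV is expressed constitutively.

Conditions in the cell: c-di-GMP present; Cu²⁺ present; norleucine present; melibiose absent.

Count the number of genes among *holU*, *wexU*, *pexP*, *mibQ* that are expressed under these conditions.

1

Cu²⁺ is present, so CilQ is active.
Norleucine is present, so KosJ is inactive.
Required activator KosJ is absent, so *holU* is not transcribed.
→ *holU* is OFF.
c-di-GMP is present, so VelL is active.
No repressor is bound and VelL is active, so *wexU* is transcribed.
→ *wexU* is ON.
Melibiose is absent, so JalC is active.
With repressor JalC bound, *pexP* is not transcribed.
→ *pexP* is OFF.
UlmV is produced constitutively and is active.
With repressor UlmV bound, *mibQ* is not transcribed.
→ *mibQ* is OFF.
1 of the 4 genes is transcribed.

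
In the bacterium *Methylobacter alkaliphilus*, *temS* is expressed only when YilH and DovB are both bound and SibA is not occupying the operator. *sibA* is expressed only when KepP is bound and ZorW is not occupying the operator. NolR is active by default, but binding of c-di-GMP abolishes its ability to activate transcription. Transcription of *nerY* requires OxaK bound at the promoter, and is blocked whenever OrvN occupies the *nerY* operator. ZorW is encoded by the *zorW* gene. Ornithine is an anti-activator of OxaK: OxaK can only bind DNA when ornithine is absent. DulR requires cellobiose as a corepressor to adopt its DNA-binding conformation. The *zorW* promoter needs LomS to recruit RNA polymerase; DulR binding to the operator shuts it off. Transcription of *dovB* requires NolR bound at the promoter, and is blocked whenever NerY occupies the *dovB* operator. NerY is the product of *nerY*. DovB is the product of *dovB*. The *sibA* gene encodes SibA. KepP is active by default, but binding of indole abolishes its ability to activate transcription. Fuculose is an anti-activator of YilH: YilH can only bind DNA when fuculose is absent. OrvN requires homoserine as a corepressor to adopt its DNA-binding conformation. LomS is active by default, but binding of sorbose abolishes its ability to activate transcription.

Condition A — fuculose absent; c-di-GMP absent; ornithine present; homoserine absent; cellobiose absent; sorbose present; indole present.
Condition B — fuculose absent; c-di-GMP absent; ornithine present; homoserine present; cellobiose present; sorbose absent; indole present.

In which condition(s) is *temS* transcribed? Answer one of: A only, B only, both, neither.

Condition A:
Fuculose is absent, so YilH is active.
c-di-GMP is absent, so NolR is active.
Ornithine is present, so OxaK is inactive.
Homoserine is absent, so OrvN is inactive.
Required activator OxaK is absent, so *nerY* is not transcribed.
So NerY is not produced.
No repressor is bound and NolR is active, so *dovB* is transcribed.
So DovB is produced and active.
Cellobiose is absent, so DulR is inactive.
Sorbose is present, so LomS is inactive.
Required activator LomS is absent, so *zorW* is not transcribed.
So ZorW is not produced.
Indole is present, so KepP is inactive.
Required activator KepP is absent, so *sibA* is not transcribed.
So SibA is not produced.
No repressor is bound and YilH and DovB are active, so *temS* is transcribed.
→ *temS* is ON in A.
Condition B:
Fuculose is absent, so YilH is active.
c-di-GMP is absent, so NolR is active.
Ornithine is present, so OxaK is inactive.
Homoserine is present, so OrvN is active.
With repressor OrvN bound, *nerY* is not transcribed.
So NerY is not produced.
No repressor is bound and NolR is active, so *dovB* is transcribed.
So DovB is produced and active.
Cellobiose is present, so DulR is active.
Sorbose is absent, so LomS is active.
With repressor DulR bound, *zorW* is not transcribed.
So ZorW is not produced.
Indole is present, so KepP is inactive.
Required activator KepP is absent, so *sibA* is not transcribed.
So SibA is not produced.
No repressor is bound and YilH and DovB are active, so *temS* is transcribed.
→ *temS* is ON in B.

both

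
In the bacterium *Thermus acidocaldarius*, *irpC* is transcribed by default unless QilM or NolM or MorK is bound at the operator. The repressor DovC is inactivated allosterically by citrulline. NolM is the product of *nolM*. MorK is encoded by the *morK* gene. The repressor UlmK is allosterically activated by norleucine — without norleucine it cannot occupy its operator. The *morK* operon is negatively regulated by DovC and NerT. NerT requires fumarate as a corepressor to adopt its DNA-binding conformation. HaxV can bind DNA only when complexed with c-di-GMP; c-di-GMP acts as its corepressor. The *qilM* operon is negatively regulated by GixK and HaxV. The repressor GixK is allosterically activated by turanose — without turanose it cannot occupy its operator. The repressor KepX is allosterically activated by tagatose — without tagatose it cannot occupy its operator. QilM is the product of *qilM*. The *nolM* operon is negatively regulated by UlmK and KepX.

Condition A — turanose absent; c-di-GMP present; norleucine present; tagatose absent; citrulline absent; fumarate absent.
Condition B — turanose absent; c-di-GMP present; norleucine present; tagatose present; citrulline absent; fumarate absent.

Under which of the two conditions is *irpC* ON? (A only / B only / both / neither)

Condition A:
Turanose is absent, so GixK is inactive.
c-di-GMP is present, so HaxV is active.
With repressor HaxV bound, *qilM* is not transcribed.
So QilM is not produced.
Norleucine is present, so UlmK is active.
Tagatose is absent, so KepX is inactive.
With repressor UlmK bound, *nolM* is not transcribed.
So NolM is not produced.
Citrulline is absent, so DovC is active.
Fumarate is absent, so NerT is inactive.
With repressor DovC bound, *morK* is not transcribed.
So MorK is not produced.
With no repressor bound, *irpC* is transcribed.
→ *irpC* is ON in A.
Condition B:
Turanose is absent, so GixK is inactive.
c-di-GMP is present, so HaxV is active.
With repressor HaxV bound, *qilM* is not transcribed.
So QilM is not produced.
Norleucine is present, so UlmK is active.
Tagatose is present, so KepX is active.
With repressor UlmK bound, *nolM* is not transcribed.
So NolM is not produced.
Citrulline is absent, so DovC is active.
Fumarate is absent, so NerT is inactive.
With repressor DovC bound, *morK* is not transcribed.
So MorK is not produced.
With no repressor bound, *irpC* is transcribed.
→ *irpC* is ON in B.

both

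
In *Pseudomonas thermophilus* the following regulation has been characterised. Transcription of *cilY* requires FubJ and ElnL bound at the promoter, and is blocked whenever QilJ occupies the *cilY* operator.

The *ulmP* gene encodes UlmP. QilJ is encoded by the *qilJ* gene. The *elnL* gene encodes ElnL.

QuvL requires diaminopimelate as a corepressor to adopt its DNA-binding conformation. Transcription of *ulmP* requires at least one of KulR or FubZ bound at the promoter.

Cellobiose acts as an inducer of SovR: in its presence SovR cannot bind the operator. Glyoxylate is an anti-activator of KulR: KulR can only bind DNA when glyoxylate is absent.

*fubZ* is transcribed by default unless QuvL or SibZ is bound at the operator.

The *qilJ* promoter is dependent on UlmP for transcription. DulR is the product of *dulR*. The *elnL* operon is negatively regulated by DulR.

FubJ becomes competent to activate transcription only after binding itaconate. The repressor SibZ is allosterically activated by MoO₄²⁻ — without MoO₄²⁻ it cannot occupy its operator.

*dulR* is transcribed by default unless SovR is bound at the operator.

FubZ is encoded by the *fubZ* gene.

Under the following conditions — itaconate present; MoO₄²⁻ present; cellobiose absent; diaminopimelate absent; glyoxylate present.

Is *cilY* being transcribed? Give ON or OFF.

Itaconate is present, so FubJ is active.
Cellobiose is absent, so SovR is active.
With repressor SovR bound, *dulR* is not transcribed.
So DulR is not produced.
With no repressor bound, *elnL* is transcribed.
So ElnL is produced and active.
Glyoxylate is present, so KulR is inactive.
Diaminopimelate is absent, so QuvL is inactive.
MoO₄²⁻ is present, so SibZ is active.
With repressor SibZ bound, *fubZ* is not transcribed.
So FubZ is not produced.
No activator is available at the *ulmP* promoter, so *ulmP* is not transcribed.
So UlmP is not produced.
Required activator UlmP is absent, so *qilJ* is not transcribed.
So QilJ is not produced.
No repressor is bound and FubJ and ElnL are active, so *cilY* is transcribed.

ON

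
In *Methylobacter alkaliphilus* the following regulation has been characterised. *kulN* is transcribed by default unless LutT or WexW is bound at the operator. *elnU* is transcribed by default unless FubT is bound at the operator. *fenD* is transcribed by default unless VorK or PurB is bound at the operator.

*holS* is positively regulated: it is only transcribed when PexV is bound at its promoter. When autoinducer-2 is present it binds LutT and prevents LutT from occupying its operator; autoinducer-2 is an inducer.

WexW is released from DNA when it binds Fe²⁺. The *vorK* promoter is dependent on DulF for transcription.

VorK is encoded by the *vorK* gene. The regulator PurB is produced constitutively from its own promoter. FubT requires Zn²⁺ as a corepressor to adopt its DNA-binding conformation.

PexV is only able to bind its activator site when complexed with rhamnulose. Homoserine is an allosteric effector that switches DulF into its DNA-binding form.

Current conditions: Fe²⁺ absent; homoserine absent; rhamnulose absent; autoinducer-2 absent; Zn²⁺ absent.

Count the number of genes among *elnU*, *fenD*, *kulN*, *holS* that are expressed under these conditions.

1

Zn²⁺ is absent, so FubT is inactive.
With no repressor bound, *elnU* is transcribed.
→ *elnU* is ON.
Homoserine is absent, so DulF is inactive.
Required activator DulF is absent, so *vorK* is not transcribed.
So VorK is not produced.
PurB is produced constitutively and is active.
With repressor PurB bound, *fenD* is not transcribed.
→ *fenD* is OFF.
Autoinducer-2 is absent, so LutT is active.
Fe²⁺ is absent, so WexW is active.
With repressor LutT bound, *kulN* is not transcribed.
→ *kulN* is OFF.
Rhamnulose is absent, so PexV is inactive.
Required activator PexV is absent, so *holS* is not transcribed.
→ *holS* is OFF.
1 of the 4 genes is transcribed.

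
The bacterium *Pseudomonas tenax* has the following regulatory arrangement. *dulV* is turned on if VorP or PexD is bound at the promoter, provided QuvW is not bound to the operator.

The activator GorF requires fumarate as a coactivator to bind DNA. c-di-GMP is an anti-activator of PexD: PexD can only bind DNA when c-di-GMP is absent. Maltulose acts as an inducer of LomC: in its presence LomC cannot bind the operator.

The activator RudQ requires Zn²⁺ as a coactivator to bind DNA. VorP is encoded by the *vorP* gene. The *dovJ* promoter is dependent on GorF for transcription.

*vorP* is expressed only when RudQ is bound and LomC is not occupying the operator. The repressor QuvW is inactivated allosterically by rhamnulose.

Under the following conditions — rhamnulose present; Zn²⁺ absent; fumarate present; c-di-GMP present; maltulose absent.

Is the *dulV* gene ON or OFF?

OFF

Zn²⁺ is absent, so RudQ is inactive.
Maltulose is absent, so LomC is active.
With repressor LomC bound, *vorP* is not transcribed.
So VorP is not produced.
Rhamnulose is present, so QuvW is inactive.
c-di-GMP is present, so PexD is inactive.
No activator is available at the *dulV* promoter, so *dulV* is not transcribed.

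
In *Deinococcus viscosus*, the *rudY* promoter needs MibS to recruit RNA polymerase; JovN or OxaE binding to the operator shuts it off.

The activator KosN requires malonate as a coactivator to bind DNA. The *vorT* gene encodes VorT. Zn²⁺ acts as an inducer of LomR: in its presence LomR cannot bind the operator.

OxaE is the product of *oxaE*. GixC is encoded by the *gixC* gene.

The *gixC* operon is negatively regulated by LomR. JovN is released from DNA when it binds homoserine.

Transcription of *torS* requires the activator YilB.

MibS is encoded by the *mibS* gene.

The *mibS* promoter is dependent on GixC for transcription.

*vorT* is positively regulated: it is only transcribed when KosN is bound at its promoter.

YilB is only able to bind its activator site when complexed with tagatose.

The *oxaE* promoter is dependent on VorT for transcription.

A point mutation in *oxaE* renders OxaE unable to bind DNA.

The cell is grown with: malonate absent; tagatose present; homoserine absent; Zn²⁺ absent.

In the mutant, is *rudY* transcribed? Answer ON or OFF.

OFF

Zn²⁺ is absent, so LomR is active.
With repressor LomR bound, *gixC* is not transcribed.
So GixC is not produced.
Required activator GixC is absent, so *mibS* is not transcribed.
So MibS is not produced.
Homoserine is absent, so JovN is active.
OxaE is non-functional in this strain, so it has no effect.
With repressor JovN bound, *rudY* is not transcribed.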